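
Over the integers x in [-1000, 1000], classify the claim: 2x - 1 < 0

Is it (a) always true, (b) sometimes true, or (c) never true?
Holds at x = 0: LHS = 2·0 - 1 = -1; -1 < 0 — holds
Fails at x = 1: LHS = 2·1 - 1 = 1; 1 < 0 — FAILS
It is satisfied by some integers in the range but not all.

Answer: Sometimes true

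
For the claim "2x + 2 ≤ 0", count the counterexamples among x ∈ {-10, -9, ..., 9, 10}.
Counterexamples in [-10, 10]: {0, 1, 2, 3, 4, 5, 6, 7, 8, 9, 10}.

Counting them gives 11 values.

Answer: 11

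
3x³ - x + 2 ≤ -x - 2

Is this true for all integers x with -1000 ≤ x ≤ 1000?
The claim fails at x = 0:
x = 0: LHS = 3·0³ - 0 + 2 = 2, RHS = -0 - 2 = -2; 2 ≤ -2 — FAILS

Because a single integer refutes it, the statement is false.

Answer: False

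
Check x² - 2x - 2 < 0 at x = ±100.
x = 100: LHS = 100² - 2·100 - 2 = 9798; 9798 < 0 — FAILS
x = -100: LHS = (-100)² - 2·(-100) - 2 = 10198; 10198 < 0 — FAILS

Answer: No, fails for both x = 100 and x = -100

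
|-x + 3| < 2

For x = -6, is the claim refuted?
Substitute x = -6 into the relation:
x = -6: LHS = |-(-6) + 3| = |9| = 9; 9 < 2 — FAILS

Since the claim fails at x = -6, this value is a counterexample.

Answer: Yes, x = -6 is a counterexample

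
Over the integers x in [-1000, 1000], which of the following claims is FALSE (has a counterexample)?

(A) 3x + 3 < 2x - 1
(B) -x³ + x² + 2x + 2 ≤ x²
(A) x = 0: LHS = 3·0 + 3 = 3, RHS = 2·0 - 1 = -1; 3 < -1 — FAILS
(B) x = 0: LHS = -0³ + 0² + 2·0 + 2 = 2, RHS = 0² = 0; 2 ≤ 0 — FAILS

Answer: Both A and B are false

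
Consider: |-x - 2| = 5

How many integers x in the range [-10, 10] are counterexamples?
Counterexamples in [-10, 10]: {-10, -9, -8, -6, -5, -4, -3, -2, -1, 0, 1, 2, 4, 5, 6, 7, 8, 9, 10}.

Counting them gives 19 values.

Answer: 19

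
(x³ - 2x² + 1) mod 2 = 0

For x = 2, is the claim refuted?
Substitute x = 2 into the relation:
x = 2: LHS = (2³ - 2·2² + 1) mod 2 = 1 mod 2 = 1; 1 = 0 — FAILS

Since the claim fails at x = 2, this value is a counterexample.

Answer: Yes, x = 2 is a counterexample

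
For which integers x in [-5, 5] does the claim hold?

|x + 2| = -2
An absolute value is never negative, so the left side is ≥ 0 for every x, while the right side is -2. Tightest case in [-5, 5] is x = -2:
x = -2: LHS = |(-2) + 2| = |0| = 0; 0 = -2 — FAILS
Hence LHS − RHS is never 0, i.e. the two sides are never equal, so the claimed relation (=) fails for every integer in [-5, 5].

Answer: None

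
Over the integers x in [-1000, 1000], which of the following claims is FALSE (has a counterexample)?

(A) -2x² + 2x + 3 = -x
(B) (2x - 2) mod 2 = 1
(A) x = 0: LHS = -2·0² + 2·0 + 3 = 3, RHS = -0 = 0; 3 = 0 — FAILS
(B) x = 0: LHS = (2·0 - 2) mod 2 = (-2) mod 2 = 0; 0 = 1 — FAILS

Answer: Both A and B are false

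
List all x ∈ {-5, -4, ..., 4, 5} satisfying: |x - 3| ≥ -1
An absolute value is never negative, so the left side is ≥ 0 for every x, while the right side is -1. Tightest case in [-5, 5] is x = 3:
x = 3: LHS = |3 - 3| = |0| = 0; 0 ≥ -1 — holds
Hence LHS − RHS is never negative, i.e. LHS ≥ RHS throughout, so the relation holds for every integer in [-5, 5].

Answer: All integers in [-5, 5]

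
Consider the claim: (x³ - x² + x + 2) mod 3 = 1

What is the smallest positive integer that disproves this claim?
Testing positive integers:
x = 1: LHS = (1³ - 1² + 1 + 2) mod 3 = 3 mod 3 = 0; 0 = 1 — FAILS  ← smallest positive counterexample

Answer: x = 1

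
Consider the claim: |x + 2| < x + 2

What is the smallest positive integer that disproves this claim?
Testing positive integers:
x = 1: LHS = |1 + 2| = |3| = 3, RHS = 1 + 2 = 3; 3 < 3 — FAILS  ← smallest positive counterexample

Answer: x = 1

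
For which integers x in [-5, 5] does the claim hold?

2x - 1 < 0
Holds for: {-5, -4, -3, -2, -1, 0}
Fails for: {1, 2, 3, 4, 5}

Answer: {-5, -4, -3, -2, -1, 0}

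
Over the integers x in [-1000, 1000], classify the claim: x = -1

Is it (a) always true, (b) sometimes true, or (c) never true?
Holds at x = -1: -1 = -1 — holds
Fails at x = 0: 0 = -1 — FAILS
It is satisfied by some integers in the range but not all.

Answer: Sometimes true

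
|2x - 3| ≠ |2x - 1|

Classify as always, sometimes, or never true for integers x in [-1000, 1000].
Holds at x = 0: LHS = |2·0 - 3| = |-3| = 3, RHS = |2·0 - 1| = |-1| = 1; 3 ≠ 1 — holds
Fails at x = 1: LHS = |2·1 - 3| = |-1| = 1, RHS = |2·1 - 1| = |1| = 1; 1 ≠ 1 — FAILS
It is satisfied by some integers in the range but not all.

Answer: Sometimes true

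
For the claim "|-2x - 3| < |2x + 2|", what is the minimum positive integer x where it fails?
Testing positive integers:
x = 1: LHS = |-2·1 - 3| = |-5| = 5, RHS = |2·1 + 2| = |4| = 4; 5 < 4 — FAILS  ← smallest positive counterexample

Answer: x = 1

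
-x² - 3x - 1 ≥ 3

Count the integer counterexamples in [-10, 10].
Counterexamples in [-10, 10]: {-10, -9, -8, -7, -6, -5, -4, -3, -2, -1, 0, 1, 2, 3, 4, 5, 6, 7, 8, 9, 10}.

Counting them gives 21 values.

Answer: 21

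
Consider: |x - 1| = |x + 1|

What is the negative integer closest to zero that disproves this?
Testing negative integers from -1 downward:
x = -1: LHS = |(-1) - 1| = |-2| = 2, RHS = |(-1) + 1| = |0| = 0; 2 = 0 — FAILS  ← closest negative counterexample to 0

Answer: x = -1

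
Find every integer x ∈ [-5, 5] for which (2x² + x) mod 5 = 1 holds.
Holds for: {-2, -1, 3, 4}
Fails for: {-5, -4, -3, 0, 1, 2, 5}

Answer: {-2, -1, 3, 4}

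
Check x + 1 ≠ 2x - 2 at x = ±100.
x = 100: LHS = 100 + 1 = 101, RHS = 2·100 - 2 = 198; 101 ≠ 198 — holds
x = -100: LHS = (-100) + 1 = -99, RHS = 2·(-100) - 2 = -202; -99 ≠ -202 — holds

Answer: Yes, holds for both x = 100 and x = -100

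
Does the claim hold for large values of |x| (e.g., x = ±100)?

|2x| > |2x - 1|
x = 100: LHS = |2·100| = |200| = 200, RHS = |2·100 - 1| = |199| = 199; 200 > 199 — holds
x = -100: LHS = |2·(-100)| = |-200| = 200, RHS = |2·(-100) - 1| = |-201| = 201; 200 > 201 — FAILS

Answer: Partially: holds for x = 100, fails for x = -100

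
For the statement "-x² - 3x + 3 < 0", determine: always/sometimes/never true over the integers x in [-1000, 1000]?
Holds at x = 1: LHS = -1² - 3·1 + 3 = -1; -1 < 0 — holds
Fails at x = 0: LHS = -0² - 3·0 + 3 = 3; 3 < 0 — FAILS
It is satisfied by some integers in the range but not all.

Answer: Sometimes true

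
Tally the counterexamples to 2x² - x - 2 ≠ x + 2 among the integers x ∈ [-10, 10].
Counterexamples in [-10, 10]: {-1, 2}.

Counting them gives 2 values.

Answer: 2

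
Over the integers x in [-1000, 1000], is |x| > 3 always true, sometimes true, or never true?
Holds at x = 4: LHS = |4| = 4; 4 > 3 — holds
Fails at x = 0: LHS = |0| = 0; 0 > 3 — FAILS
It is satisfied by some integers in the range but not all.

Answer: Sometimes true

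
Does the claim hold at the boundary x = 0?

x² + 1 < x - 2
x = 0: LHS = 0² + 1 = 1, RHS = 0 - 2 = -2; 1 < -2 — FAILS

The relation fails at x = 0, so x = 0 is a counterexample.

Answer: No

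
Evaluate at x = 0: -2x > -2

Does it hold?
x = 0: LHS = -2·0 = 0; 0 > -2 — holds

The relation is satisfied at x = 0.

Answer: Yes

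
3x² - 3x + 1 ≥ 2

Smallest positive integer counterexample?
Testing positive integers:
x = 1: LHS = 3·1² - 3·1 + 1 = 1; 1 ≥ 2 — FAILS  ← smallest positive counterexample

Answer: x = 1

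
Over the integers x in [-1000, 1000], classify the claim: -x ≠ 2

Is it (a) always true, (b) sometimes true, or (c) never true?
Holds at x = 0: LHS = -0 = 0; 0 ≠ 2 — holds
Fails at x = -2: LHS = -(-2) = 2; 2 ≠ 2 — FAILS
It is satisfied by some integers in the range but not all.

Answer: Sometimes true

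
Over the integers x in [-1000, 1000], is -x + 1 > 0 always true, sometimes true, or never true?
Holds at x = 0: LHS = -0 + 1 = 1; 1 > 0 — holds
Fails at x = 1: LHS = -1 + 1 = 0; 0 > 0 — FAILS
It is satisfied by some integers in the range but not all.

Answer: Sometimes true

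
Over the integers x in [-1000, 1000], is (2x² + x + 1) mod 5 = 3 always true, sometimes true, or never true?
For a polynomial with integer coefficients, its value mod 5 depends only on x mod 5, so it suffices to check one representative of each residue class, x = 0, 1, 2, 3, 4:
x = 0: LHS = (2·0² + 0 + 1) mod 5 = 1 mod 5 = 1; 1 = 3 — FAILS
x = 1: LHS = (2·1² + 1 + 1) mod 5 = 4 mod 5 = 4; 4 = 3 — FAILS
x = 2: LHS = (2·2² + 2 + 1) mod 5 = 11 mod 5 = 1; 1 = 3 — FAILS
x = 3: LHS = (2·3² + 3 + 1) mod 5 = 22 mod 5 = 2; 2 = 3 — FAILS
x = 4: LHS = (2·4² + 4 + 1) mod 5 = 37 mod 5 = 2; 2 = 3 — FAILS
The relation fails in every residue class, so the claimed relation (=) fails for every integer in [-1000, 1000].

No integer in the range satisfies it.

Answer: Never true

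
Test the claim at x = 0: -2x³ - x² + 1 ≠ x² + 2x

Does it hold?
x = 0: LHS = -2·0³ - 0² + 1 = 1, RHS = 0² + 2·0 = 0; 1 ≠ 0 — holds

The relation is satisfied at x = 0.

Answer: Yes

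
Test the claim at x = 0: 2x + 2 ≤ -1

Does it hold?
x = 0: LHS = 2·0 + 2 = 2; 2 ≤ -1 — FAILS

The relation fails at x = 0, so x = 0 is a counterexample.

Answer: No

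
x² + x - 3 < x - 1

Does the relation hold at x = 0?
x = 0: LHS = 0² + 0 - 3 = -3, RHS = 0 - 1 = -1; -3 < -1 — holds

The relation is satisfied at x = 0.

Answer: Yes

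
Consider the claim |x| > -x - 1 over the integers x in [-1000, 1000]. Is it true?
Over all integers in [-1000, 1000], LHS − RHS is smallest at x = 0, where it equals 1:
x = 0: LHS = |0| = 0, RHS = -0 - 1 = -1; 0 > -1 — holds
At the ends of the range:
x = -1000: LHS = |-1000| = 1000, RHS = -(-1000) - 1 = 999; 1000 > 999 — holds
x = 1000: LHS = |1000| = 1000, RHS = -1000 - 1 = -1001; 1000 > -1001 — holds
Hence LHS − RHS is never zero or negative, i.e. LHS > RHS throughout, so the relation holds for every integer in [-1000, 1000].

No counterexample exists.

Answer: True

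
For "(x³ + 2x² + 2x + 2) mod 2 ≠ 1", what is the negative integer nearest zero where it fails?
Testing negative integers from -1 downward:
x = -1: LHS = ((-1)³ + 2·(-1)² + 2·(-1) + 2) mod 2 = 1 mod 2 = 1; 1 ≠ 1 — FAILS  ← closest negative counterexample to 0

Answer: x = -1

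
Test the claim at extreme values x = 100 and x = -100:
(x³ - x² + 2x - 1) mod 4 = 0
x = 100: LHS = (100³ - 100² + 2·100 - 1) mod 4 = 990199 mod 4 = 3; 3 = 0 — FAILS
x = -100: LHS = ((-100)³ - (-100)² + 2·(-100) - 1) mod 4 = (-1010201) mod 4 = 3; 3 = 0 — FAILS

Answer: No, fails for both x = 100 and x = -100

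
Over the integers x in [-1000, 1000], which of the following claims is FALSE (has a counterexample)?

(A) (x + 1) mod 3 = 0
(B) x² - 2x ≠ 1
(A) x = 0: LHS = (0 + 1) mod 3 = 1 mod 3 = 1; 1 = 0 — FAILS

(B) Track d = LHS − RHS over the integers in [-1000, 1000]. Equality would need d = 0, but d changes sign only between consecutive integers, jumping over 0:
x = -1: LHS = (-1)² - 2·(-1) = 3; 3 ≠ 1 — holds  (d = 2)
x = 0: LHS = 0² - 2·0 = 0; 0 ≠ 1 — holds  (d = -1)
x = 2: LHS = 2² - 2·2 = 0; 0 ≠ 1 — holds  (d = -1)
x = 3: LHS = 3² - 2·3 = 3; 3 ≠ 1 — holds  (d = 2)
Away from these crossings d keeps a constant sign, and checking every integer in [-1000, 1000] confirms d ≠ 0 throughout. Hence the two sides are never equal, so the relation holds for every integer in [-1000, 1000].

Only (A) has a counterexample.

Answer: A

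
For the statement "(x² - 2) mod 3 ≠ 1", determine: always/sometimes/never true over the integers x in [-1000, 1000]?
Holds at x = 1: LHS = (1² - 2) mod 3 = (-1) mod 3 = 2; 2 ≠ 1 — holds
Fails at x = 0: LHS = (0² - 2) mod 3 = (-2) mod 3 = 1; 1 ≠ 1 — FAILS
It is satisfied by some integers in the range but not all.

Answer: Sometimes true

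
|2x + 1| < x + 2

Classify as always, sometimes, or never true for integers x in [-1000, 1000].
Holds at x = 0: LHS = |2·0 + 1| = |1| = 1, RHS = 0 + 2 = 2; 1 < 2 — holds
Fails at x = 1: LHS = |2·1 + 1| = |3| = 3, RHS = 1 + 2 = 3; 3 < 3 — FAILS
It is satisfied by some integers in the range but not all.

Answer: Sometimes true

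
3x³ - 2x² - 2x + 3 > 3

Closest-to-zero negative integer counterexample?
Testing negative integers from -1 downward:
x = -1: LHS = 3·(-1)³ - 2·(-1)² - 2·(-1) + 3 = 0; 0 > 3 — FAILS  ← closest negative counterexample to 0

Answer: x = -1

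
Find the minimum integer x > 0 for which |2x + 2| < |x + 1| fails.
Testing positive integers:
x = 1: LHS = |2·1 + 2| = |4| = 4, RHS = |1 + 1| = |2| = 2; 4 < 2 — FAILS  ← smallest positive counterexample

Answer: x = 1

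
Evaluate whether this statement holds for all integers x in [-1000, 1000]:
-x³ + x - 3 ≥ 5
The claim fails at x = 0:
x = 0: LHS = -0³ + 0 - 3 = -3; -3 ≥ 5 — FAILS

Because a single integer refutes it, the statement is false.

Answer: False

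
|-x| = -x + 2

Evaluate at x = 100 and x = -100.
x = 100: LHS = |-100| = 100, RHS = -100 + 2 = -98; 100 = -98 — FAILS
x = -100: LHS = |-(-100)| = |100| = 100, RHS = -(-100) + 2 = 102; 100 = 102 — FAILS

Answer: No, fails for both x = 100 and x = -100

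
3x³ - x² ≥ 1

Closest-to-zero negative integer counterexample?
Testing negative integers from -1 downward:
x = -1: LHS = 3·(-1)³ - (-1)² = -4; -4 ≥ 1 — FAILS  ← closest negative counterexample to 0

Answer: x = -1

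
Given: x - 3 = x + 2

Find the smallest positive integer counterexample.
Testing positive integers:
x = 1: LHS = 1 - 3 = -2, RHS = 1 + 2 = 3; -2 = 3 — FAILS  ← smallest positive counterexample

Answer: x = 1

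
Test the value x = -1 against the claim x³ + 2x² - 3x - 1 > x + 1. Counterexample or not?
Substitute x = -1 into the relation:
x = -1: LHS = (-1)³ + 2·(-1)² - 3·(-1) - 1 = 3, RHS = (-1) + 1 = 0; 3 > 0 — holds

The claim holds here, so x = -1 is not a counterexample. (A counterexample exists elsewhere, e.g. x = 0.)

Answer: No, x = -1 is not a counterexample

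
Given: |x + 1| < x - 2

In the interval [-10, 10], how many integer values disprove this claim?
Counterexamples in [-10, 10]: {-10, -9, -8, -7, -6, -5, -4, -3, -2, -1, 0, 1, 2, 3, 4, 5, 6, 7, 8, 9, 10}.

Counting them gives 21 values.

Answer: 21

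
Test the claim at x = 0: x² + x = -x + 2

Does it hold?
x = 0: LHS = 0² + 0 = 0, RHS = -0 + 2 = 2; 0 = 2 — FAILS

The relation fails at x = 0, so x = 0 is a counterexample.

Answer: No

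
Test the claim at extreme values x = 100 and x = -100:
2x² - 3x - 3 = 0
x = 100: LHS = 2·100² - 3·100 - 3 = 19697; 19697 = 0 — FAILS
x = -100: LHS = 2·(-100)² - 3·(-100) - 3 = 20297; 20297 = 0 — FAILS

Answer: No, fails for both x = 100 and x = -100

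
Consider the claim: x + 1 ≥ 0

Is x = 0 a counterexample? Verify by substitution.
Substitute x = 0 into the relation:
x = 0: LHS = 0 + 1 = 1; 1 ≥ 0 — holds

The claim holds here, so x = 0 is not a counterexample. (A counterexample exists elsewhere, e.g. x = -2.)

Answer: No, x = 0 is not a counterexample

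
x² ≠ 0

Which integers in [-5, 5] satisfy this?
Holds for: {-5, -4, -3, -2, -1, 1, 2, 3, 4, 5}
Fails for: {0}

Answer: {-5, -4, -3, -2, -1, 1, 2, 3, 4, 5}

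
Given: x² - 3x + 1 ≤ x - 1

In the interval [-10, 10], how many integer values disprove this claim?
Counterexamples in [-10, 10]: {-10, -9, -8, -7, -6, -5, -4, -3, -2, -1, 0, 4, 5, 6, 7, 8, 9, 10}.

Counting them gives 18 values.

Answer: 18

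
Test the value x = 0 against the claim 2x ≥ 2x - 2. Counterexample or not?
Substitute x = 0 into the relation:
x = 0: LHS = 2·0 = 0, RHS = 2·0 - 2 = -2; 0 ≥ -2 — holds

The relation holds at x = 0, so it is not a counterexample.

Answer: No, x = 0 is not a counterexample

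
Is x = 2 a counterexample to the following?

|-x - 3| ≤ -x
Substitute x = 2 into the relation:
x = 2: LHS = |-2 - 3| = |-5| = 5; 5 ≤ -2 — FAILS

Since the claim fails at x = 2, this value is a counterexample.

Answer: Yes, x = 2 is a counterexample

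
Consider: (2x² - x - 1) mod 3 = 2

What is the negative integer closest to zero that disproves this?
Testing negative integers from -1 downward:
x = -1: LHS = (2·(-1)² - (-1) - 1) mod 3 = 2 mod 3 = 2; 2 = 2 — holds
x = -2: LHS = (2·(-2)² - (-2) - 1) mod 3 = 9 mod 3 = 0; 0 = 2 — FAILS  ← closest negative counterexample to 0

Answer: x = -2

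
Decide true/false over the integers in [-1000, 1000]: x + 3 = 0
The claim fails at x = 0:
x = 0: LHS = 0 + 3 = 3; 3 = 0 — FAILS

Because a single integer refutes it, the statement is false.

Answer: False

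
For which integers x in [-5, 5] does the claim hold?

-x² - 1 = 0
Over all integers in [-5, 5], LHS − RHS is always negative; it is closest to 0 at x = 0, where it equals -1:
x = 0: LHS = -0² - 1 = -1; -1 = 0 — FAILS
At the ends of the range:
x = -5: LHS = -(-5)² - 1 = -26; -26 = 0 — FAILS
x = 5: LHS = -5² - 1 = -26; -26 = 0 — FAILS
Hence LHS − RHS is never 0, i.e. the two sides are never equal, so the claimed relation (=) fails for every integer in [-5, 5].

Answer: None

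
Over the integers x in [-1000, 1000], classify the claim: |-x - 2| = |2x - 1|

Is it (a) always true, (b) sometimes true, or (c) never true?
Holds at x = 3: LHS = |-3 - 2| = |-5| = 5, RHS = |2·3 - 1| = |5| = 5; 5 = 5 — holds
Fails at x = 0: LHS = |-0 - 2| = |-2| = 2, RHS = |2·0 - 1| = |-1| = 1; 2 = 1 — FAILS
It is satisfied by some integers in the range but not all.

Answer: Sometimes true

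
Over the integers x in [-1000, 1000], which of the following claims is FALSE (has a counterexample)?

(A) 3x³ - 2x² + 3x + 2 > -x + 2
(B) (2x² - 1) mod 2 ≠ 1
(A) x = 0: LHS = 3·0³ - 2·0² + 3·0 + 2 = 2, RHS = -0 + 2 = 2; 2 > 2 — FAILS
(B) x = 0: LHS = (2·0² - 1) mod 2 = (-1) mod 2 = 1; 1 ≠ 1 — FAILS

Answer: Both A and B are false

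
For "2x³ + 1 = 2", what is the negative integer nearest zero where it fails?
Testing negative integers from -1 downward:
x = -1: LHS = 2·(-1)³ + 1 = -1; -1 = 2 — FAILS  ← closest negative counterexample to 0

Answer: x = -1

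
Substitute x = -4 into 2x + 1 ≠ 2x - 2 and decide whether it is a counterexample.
Substitute x = -4 into the relation:
x = -4: LHS = 2·(-4) + 1 = -7, RHS = 2·(-4) - 2 = -10; -7 ≠ -10 — holds

The relation holds at x = -4, so it is not a counterexample.

Answer: No, x = -4 is not a counterexample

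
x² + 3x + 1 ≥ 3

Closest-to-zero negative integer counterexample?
Testing negative integers from -1 downward:
x = -1: LHS = (-1)² + 3·(-1) + 1 = -1; -1 ≥ 3 — FAILS  ← closest negative counterexample to 0

Answer: x = -1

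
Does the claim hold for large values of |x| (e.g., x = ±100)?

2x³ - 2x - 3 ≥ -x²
x = 100: LHS = 2·100³ - 2·100 - 3 = 1999797, RHS = -100² = -10000; 1999797 ≥ -10000 — holds
x = -100: LHS = 2·(-100)³ - 2·(-100) - 3 = -1999803, RHS = -(-100)² = -10000; -1999803 ≥ -10000 — FAILS

Answer: Partially: holds for x = 100, fails for x = -100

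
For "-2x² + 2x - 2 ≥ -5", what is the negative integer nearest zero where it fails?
Testing negative integers from -1 downward:
x = -1: LHS = -2·(-1)² + 2·(-1) - 2 = -6; -6 ≥ -5 — FAILS  ← closest negative counterexample to 0

Answer: x = -1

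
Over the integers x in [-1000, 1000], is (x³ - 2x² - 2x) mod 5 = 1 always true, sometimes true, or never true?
Holds at x = 2: LHS = (2³ - 2·2² - 2·2) mod 5 = (-4) mod 5 = 1; 1 = 1 — holds
Fails at x = 0: LHS = (0³ - 2·0² - 2·0) mod 5 = 0 mod 5 = 0; 0 = 1 — FAILS
It is satisfied by some integers in the range but not all.

Answer: Sometimes true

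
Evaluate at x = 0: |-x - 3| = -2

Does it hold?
x = 0: LHS = |-0 - 3| = |-3| = 3; 3 = -2 — FAILS

The relation fails at x = 0, so x = 0 is a counterexample.

Answer: No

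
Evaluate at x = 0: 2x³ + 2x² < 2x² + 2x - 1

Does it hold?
x = 0: LHS = 2·0³ + 2·0² = 0, RHS = 2·0² + 2·0 - 1 = -1; 0 < -1 — FAILS

The relation fails at x = 0, so x = 0 is a counterexample.

Answer: No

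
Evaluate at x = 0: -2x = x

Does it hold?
x = 0: LHS = -2·0 = 0; 0 = 0 — holds

The relation is satisfied at x = 0.

Answer: Yes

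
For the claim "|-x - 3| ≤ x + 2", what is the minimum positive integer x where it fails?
Testing positive integers:
x = 1: LHS = |-1 - 3| = |-4| = 4, RHS = 1 + 2 = 3; 4 ≤ 3 — FAILS  ← smallest positive counterexample

Answer: x = 1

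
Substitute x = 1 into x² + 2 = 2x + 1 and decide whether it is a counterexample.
Substitute x = 1 into the relation:
x = 1: LHS = 1² + 2 = 3, RHS = 2·1 + 1 = 3; 3 = 3 — holds

The claim holds here, so x = 1 is not a counterexample. (A counterexample exists elsewhere, e.g. x = 0.)

Answer: No, x = 1 is not a counterexample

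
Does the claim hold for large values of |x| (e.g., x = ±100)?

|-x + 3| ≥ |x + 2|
x = 100: LHS = |-100 + 3| = |-97| = 97, RHS = |100 + 2| = |102| = 102; 97 ≥ 102 — FAILS
x = -100: LHS = |-(-100) + 3| = |103| = 103, RHS = |(-100) + 2| = |-98| = 98; 103 ≥ 98 — holds

Answer: Partially: fails for x = 100, holds for x = -100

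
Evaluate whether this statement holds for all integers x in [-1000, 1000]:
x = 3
The claim fails at x = 0:
x = 0: 0 = 3 — FAILS

Because a single integer refutes it, the statement is false.

Answer: False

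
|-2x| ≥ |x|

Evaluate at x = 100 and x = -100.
x = 100: LHS = |-2·100| = |-200| = 200, RHS = |100| = 100; 200 ≥ 100 — holds
x = -100: LHS = |-2·(-100)| = |200| = 200, RHS = |-100| = 100; 200 ≥ 100 — holds

Answer: Yes, holds for both x = 100 and x = -100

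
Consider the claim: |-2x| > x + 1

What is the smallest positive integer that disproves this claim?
Testing positive integers:
x = 1: LHS = |-2·1| = |-2| = 2, RHS = 1 + 1 = 2; 2 > 2 — FAILS  ← smallest positive counterexample

Answer: x = 1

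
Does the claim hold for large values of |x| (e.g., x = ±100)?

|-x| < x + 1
x = 100: LHS = |-100| = 100, RHS = 100 + 1 = 101; 100 < 101 — holds
x = -100: LHS = |-(-100)| = |100| = 100, RHS = (-100) + 1 = -99; 100 < -99 — FAILS

Answer: Partially: holds for x = 100, fails for x = -100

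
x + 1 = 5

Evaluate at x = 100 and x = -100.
x = 100: LHS = 100 + 1 = 101; 101 = 5 — FAILS
x = -100: LHS = (-100) + 1 = -99; -99 = 5 — FAILS

Answer: No, fails for both x = 100 and x = -100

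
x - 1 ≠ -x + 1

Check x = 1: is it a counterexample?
Substitute x = 1 into the relation:
x = 1: LHS = 1 - 1 = 0, RHS = -1 + 1 = 0; 0 ≠ 0 — FAILS

Since the claim fails at x = 1, this value is a counterexample.

Answer: Yes, x = 1 is a counterexample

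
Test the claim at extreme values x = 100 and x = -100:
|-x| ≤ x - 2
x = 100: LHS = |-100| = 100, RHS = 100 - 2 = 98; 100 ≤ 98 — FAILS
x = -100: LHS = |-(-100)| = |100| = 100, RHS = (-100) - 2 = -102; 100 ≤ -102 — FAILS

Answer: No, fails for both x = 100 and x = -100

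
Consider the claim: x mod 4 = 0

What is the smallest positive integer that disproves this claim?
Testing positive integers:
x = 1: LHS = 1 mod 4 = 1; 1 = 0 — FAILS  ← smallest positive counterexample

Answer: x = 1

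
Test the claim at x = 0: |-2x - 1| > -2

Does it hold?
x = 0: LHS = |-2·0 - 1| = |-1| = 1; 1 > -2 — holds

The relation is satisfied at x = 0.

Answer: Yes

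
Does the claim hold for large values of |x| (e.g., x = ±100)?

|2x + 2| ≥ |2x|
x = 100: LHS = |2·100 + 2| = |202| = 202, RHS = |2·100| = |200| = 200; 202 ≥ 200 — holds
x = -100: LHS = |2·(-100) + 2| = |-198| = 198, RHS = |2·(-100)| = |-200| = 200; 198 ≥ 200 — FAILS

Answer: Partially: holds for x = 100, fails for x = -100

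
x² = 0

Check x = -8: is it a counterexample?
Substitute x = -8 into the relation:
x = -8: LHS = (-8)² = 64; 64 = 0 — FAILS

Since the claim fails at x = -8, this value is a counterexample.

Answer: Yes, x = -8 is a counterexample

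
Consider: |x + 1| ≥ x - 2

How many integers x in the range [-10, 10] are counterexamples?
Over all integers in [-10, 10], LHS − RHS is smallest at x = 0, where it equals 3:
x = 0: LHS = |0 + 1| = |1| = 1, RHS = 0 - 2 = -2; 1 ≥ -2 — holds
At the ends of the range:
x = -10: LHS = |(-10) + 1| = |-9| = 9, RHS = (-10) - 2 = -12; 9 ≥ -12 — holds
x = 10: LHS = |10 + 1| = |11| = 11, RHS = 10 - 2 = 8; 11 ≥ 8 — holds
Hence LHS − RHS is never negative, i.e. LHS ≥ RHS throughout, so the relation holds for every integer in [-10, 10].

No counterexample appears in that range.

Answer: 0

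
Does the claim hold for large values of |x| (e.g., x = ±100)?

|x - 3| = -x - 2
x = 100: LHS = |100 - 3| = |97| = 97, RHS = -100 - 2 = -102; 97 = -102 — FAILS
x = -100: LHS = |(-100) - 3| = |-103| = 103, RHS = -(-100) - 2 = 98; 103 = 98 — FAILS

Answer: No, fails for both x = 100 and x = -100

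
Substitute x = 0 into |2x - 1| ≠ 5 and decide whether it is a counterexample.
Substitute x = 0 into the relation:
x = 0: LHS = |2·0 - 1| = |-1| = 1; 1 ≠ 5 — holds

The claim holds here, so x = 0 is not a counterexample. (A counterexample exists elsewhere, e.g. x = -2.)

Answer: No, x = 0 is not a counterexample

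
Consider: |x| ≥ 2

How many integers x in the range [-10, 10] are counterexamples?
Counterexamples in [-10, 10]: {-1, 0, 1}.

Counting them gives 3 values.

Answer: 3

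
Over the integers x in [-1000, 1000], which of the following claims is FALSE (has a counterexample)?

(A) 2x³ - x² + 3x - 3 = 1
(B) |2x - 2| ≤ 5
(A) x = 0: LHS = 2·0³ - 0² + 3·0 - 3 = -3; -3 = 1 — FAILS
(B) x = -2: LHS = |2·(-2) - 2| = |-6| = 6; 6 ≤ 5 — FAILS

Answer: Both A and B are false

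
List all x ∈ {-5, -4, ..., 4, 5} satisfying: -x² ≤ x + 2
Over all integers in [-5, 5], LHS − RHS is largest at x = 0, where it equals -2:
x = 0: LHS = -0² = 0, RHS = 0 + 2 = 2; 0 ≤ 2 — holds
At the ends of the range:
x = -5: LHS = -(-5)² = -25, RHS = (-5) + 2 = -3; -25 ≤ -3 — holds
x = 5: LHS = -5² = -25, RHS = 5 + 2 = 7; -25 ≤ 7 — holds
Hence LHS − RHS is never positive, i.e. LHS ≤ RHS throughout, so the relation holds for every integer in [-5, 5].

Answer: All integers in [-5, 5]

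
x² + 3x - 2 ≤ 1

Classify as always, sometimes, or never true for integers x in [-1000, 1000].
Holds at x = 0: LHS = 0² + 3·0 - 2 = -2; -2 ≤ 1 — holds
Fails at x = 1: LHS = 1² + 3·1 - 2 = 2; 2 ≤ 1 — FAILS
It is satisfied by some integers in the range but not all.

Answer: Sometimes true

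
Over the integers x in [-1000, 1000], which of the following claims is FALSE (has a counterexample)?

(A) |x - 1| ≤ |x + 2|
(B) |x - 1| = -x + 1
(A) x = -1: LHS = |(-1) - 1| = |-2| = 2, RHS = |(-1) + 2| = |1| = 1; 2 ≤ 1 — FAILS
(B) x = 2: LHS = |2 - 1| = |1| = 1, RHS = -2 + 1 = -1; 1 = -1 — FAILS

Answer: Both A and B are false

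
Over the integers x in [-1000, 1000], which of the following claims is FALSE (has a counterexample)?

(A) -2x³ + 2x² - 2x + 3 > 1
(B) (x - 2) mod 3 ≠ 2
(A) x = 1: LHS = -2·1³ + 2·1² - 2·1 + 3 = 1; 1 > 1 — FAILS
(B) x = 1: LHS = (1 - 2) mod 3 = (-1) mod 3 = 2; 2 ≠ 2 — FAILS

Answer: Both A and B are false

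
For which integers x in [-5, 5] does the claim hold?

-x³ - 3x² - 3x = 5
Track d = LHS − RHS over the integers in [-5, 5]. Equality would need d = 0, but d changes sign only between consecutive integers, jumping over 0:
x = -3: LHS = -(-3)³ - 3·(-3)² - 3·(-3) = 9; 9 = 5 — FAILS  (d = 4)
x = -2: LHS = -(-2)³ - 3·(-2)² - 3·(-2) = 2; 2 = 5 — FAILS  (d = -3)
Away from these crossings d keeps a constant sign, and checking every integer in [-5, 5] confirms d ≠ 0 throughout. Hence the two sides are never equal, so the claimed relation (=) fails for every integer in [-5, 5].

Answer: None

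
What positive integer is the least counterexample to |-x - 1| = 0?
Testing positive integers:
x = 1: LHS = |-1 - 1| = |-2| = 2; 2 = 0 — FAILS  ← smallest positive counterexample

Answer: x = 1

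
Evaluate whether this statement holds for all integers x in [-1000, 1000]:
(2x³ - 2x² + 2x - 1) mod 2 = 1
For a polynomial with integer coefficients, its value mod 2 depends only on x mod 2, so it suffices to check one representative of each residue class, x = 0, 1:
x = 0: LHS = (2·0³ - 2·0² + 2·0 - 1) mod 2 = (-1) mod 2 = 1; 1 = 1 — holds
x = 1: LHS = (2·1³ - 2·1² + 2·1 - 1) mod 2 = 1 mod 2 = 1; 1 = 1 — holds
The relation holds in every residue class, so the relation holds for every integer in [-1000, 1000].

No counterexample exists.

Answer: True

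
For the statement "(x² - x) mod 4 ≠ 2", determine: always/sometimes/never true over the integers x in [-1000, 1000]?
Holds at x = 0: LHS = (0² - 0) mod 4 = 0 mod 4 = 0; 0 ≠ 2 — holds
Fails at x = -1: LHS = ((-1)² - (-1)) mod 4 = 2 mod 4 = 2; 2 ≠ 2 — FAILS
It is satisfied by some integers in the range but not all.

Answer: Sometimes true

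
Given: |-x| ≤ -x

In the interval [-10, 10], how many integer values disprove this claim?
Counterexamples in [-10, 10]: {1, 2, 3, 4, 5, 6, 7, 8, 9, 10}.

Counting them gives 10 values.

Answer: 10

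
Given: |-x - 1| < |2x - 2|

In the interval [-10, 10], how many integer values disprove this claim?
Counterexamples in [-10, 10]: {1, 2, 3}.

Counting them gives 3 values.

Answer: 3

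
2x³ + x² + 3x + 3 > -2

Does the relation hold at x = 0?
x = 0: LHS = 2·0³ + 0² + 3·0 + 3 = 3; 3 > -2 — holds

The relation is satisfied at x = 0.

Answer: Yes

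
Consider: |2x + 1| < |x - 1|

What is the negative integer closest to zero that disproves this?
Testing negative integers from -1 downward:
x = -1: LHS = |2·(-1) + 1| = |-1| = 1, RHS = |(-1) - 1| = |-2| = 2; 1 < 2 — holds
x = -2: LHS = |2·(-2) + 1| = |-3| = 3, RHS = |(-2) - 1| = |-3| = 3; 3 < 3 — FAILS  ← closest negative counterexample to 0

Answer: x = -2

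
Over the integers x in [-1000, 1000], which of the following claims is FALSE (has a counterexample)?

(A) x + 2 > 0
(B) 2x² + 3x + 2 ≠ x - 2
(A) x = -2: LHS = (-2) + 2 = 0; 0 > 0 — FAILS

(B) Over all integers in [-1000, 1000], LHS − RHS is always positive; it is smallest at x = 0, where it equals 4:
x = 0: LHS = 2·0² + 3·0 + 2 = 2, RHS = 0 - 2 = -2; 2 ≠ -2 — holds
At the ends of the range:
x = -1000: LHS = 2·(-1000)² + 3·(-1000) + 2 = 1997002, RHS = (-1000) - 2 = -1002; 1997002 ≠ -1002 — holds
x = 1000: LHS = 2·1000² + 3·1000 + 2 = 2003002, RHS = 1000 - 2 = 998; 2003002 ≠ 998 — holds
Hence LHS − RHS is never 0, i.e. the two sides are never equal, so the relation holds for every integer in [-1000, 1000].

Only (A) has a counterexample.

Answer: A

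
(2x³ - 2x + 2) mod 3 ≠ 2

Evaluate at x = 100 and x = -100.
x = 100: LHS = (2·100³ - 2·100 + 2) mod 3 = 1999802 mod 3 = 2; 2 ≠ 2 — FAILS
x = -100: LHS = (2·(-100)³ - 2·(-100) + 2) mod 3 = (-1999798) mod 3 = 2; 2 ≠ 2 — FAILS

Answer: No, fails for both x = 100 and x = -100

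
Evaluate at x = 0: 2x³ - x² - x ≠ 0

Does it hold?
x = 0: LHS = 2·0³ - 0² - 0 = 0; 0 ≠ 0 — FAILS

The relation fails at x = 0, so x = 0 is a counterexample.

Answer: No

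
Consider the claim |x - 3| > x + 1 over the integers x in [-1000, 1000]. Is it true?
The claim fails at x = 1:
x = 1: LHS = |1 - 3| = |-2| = 2, RHS = 1 + 1 = 2; 2 > 2 — FAILS

Because a single integer refutes it, the statement is false.

Answer: False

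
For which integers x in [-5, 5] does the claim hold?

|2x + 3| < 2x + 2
Over all integers in [-5, 5], LHS − RHS is smallest at x = 0, where it equals 1:
x = 0: LHS = |2·0 + 3| = |3| = 3, RHS = 2·0 + 2 = 2; 3 < 2 — FAILS
At the ends of the range:
x = -5: LHS = |2·(-5) + 3| = |-7| = 7, RHS = 2·(-5) + 2 = -8; 7 < -8 — FAILS
x = 5: LHS = |2·5 + 3| = |13| = 13, RHS = 2·5 + 2 = 12; 13 < 12 — FAILS
Hence LHS − RHS is never negative, i.e. LHS ≥ RHS throughout, so the claimed relation (<) fails for every integer in [-5, 5].

Answer: None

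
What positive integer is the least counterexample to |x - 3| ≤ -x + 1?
Testing positive integers:
x = 1: LHS = |1 - 3| = |-2| = 2, RHS = -1 + 1 = 0; 2 ≤ 0 — FAILS  ← smallest positive counterexample

Answer: x = 1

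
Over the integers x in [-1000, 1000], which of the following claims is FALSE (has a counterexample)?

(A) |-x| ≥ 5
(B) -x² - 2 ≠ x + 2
(A) x = 0: LHS = |-0| = |0| = 0; 0 ≥ 5 — FAILS

(B) Over all integers in [-1000, 1000], LHS − RHS is always negative; it is closest to 0 at x = 0, where it equals -4:
x = 0: LHS = -0² - 2 = -2, RHS = 0 + 2 = 2; -2 ≠ 2 — holds
At the ends of the range:
x = -1000: LHS = -(-1000)² - 2 = -1000002, RHS = (-1000) + 2 = -998; -1000002 ≠ -998 — holds
x = 1000: LHS = -1000² - 2 = -1000002, RHS = 1000 + 2 = 1002; -1000002 ≠ 1002 — holds
Hence LHS − RHS is never 0, i.e. the two sides are never equal, so the relation holds for every integer in [-1000, 1000].

Only (A) has a counterexample.

Answer: A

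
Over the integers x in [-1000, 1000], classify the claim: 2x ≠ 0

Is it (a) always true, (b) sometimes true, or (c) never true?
Holds at x = 1: LHS = 2·1 = 2; 2 ≠ 0 — holds
Fails at x = 0: LHS = 2·0 = 0; 0 ≠ 0 — FAILS
It is satisfied by some integers in the range but not all.

Answer: Sometimes true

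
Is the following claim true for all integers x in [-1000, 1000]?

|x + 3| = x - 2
The claim fails at x = 0:
x = 0: LHS = |0 + 3| = |3| = 3, RHS = 0 - 2 = -2; 3 = -2 — FAILS

Because a single integer refutes it, the statement is false.

Answer: False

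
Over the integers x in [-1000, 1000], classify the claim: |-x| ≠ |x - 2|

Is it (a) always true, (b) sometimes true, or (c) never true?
Holds at x = 0: LHS = |-0| = |0| = 0, RHS = |0 - 2| = |-2| = 2; 0 ≠ 2 — holds
Fails at x = 1: LHS = |-1| = 1, RHS = |1 - 2| = |-1| = 1; 1 ≠ 1 — FAILS
It is satisfied by some integers in the range but not all.

Answer: Sometimes true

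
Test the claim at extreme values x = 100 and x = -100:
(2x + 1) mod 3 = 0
x = 100: LHS = (2·100 + 1) mod 3 = 201 mod 3 = 0; 0 = 0 — holds
x = -100: LHS = (2·(-100) + 1) mod 3 = (-199) mod 3 = 2; 2 = 0 — FAILS

Answer: Partially: holds for x = 100, fails for x = -100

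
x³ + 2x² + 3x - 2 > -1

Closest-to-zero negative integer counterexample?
Testing negative integers from -1 downward:
x = -1: LHS = (-1)³ + 2·(-1)² + 3·(-1) - 2 = -4; -4 > -1 — FAILS  ← closest negative counterexample to 0

Answer: x = -1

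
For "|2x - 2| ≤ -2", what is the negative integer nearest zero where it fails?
Testing negative integers from -1 downward:
x = -1: LHS = |2·(-1) - 2| = |-4| = 4; 4 ≤ -2 — FAILS  ← closest negative counterexample to 0

Answer: x = -1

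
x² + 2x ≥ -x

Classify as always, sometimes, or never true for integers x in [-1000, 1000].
Holds at x = 0: LHS = 0² + 2·0 = 0, RHS = -0 = 0; 0 ≥ 0 — holds
Fails at x = -1: LHS = (-1)² + 2·(-1) = -1, RHS = -(-1) = 1; -1 ≥ 1 — FAILS
It is satisfied by some integers in the range but not all.

Answer: Sometimes true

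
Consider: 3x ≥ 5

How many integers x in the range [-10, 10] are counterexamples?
Counterexamples in [-10, 10]: {-10, -9, -8, -7, -6, -5, -4, -3, -2, -1, 0, 1}.

Counting them gives 12 values.

Answer: 12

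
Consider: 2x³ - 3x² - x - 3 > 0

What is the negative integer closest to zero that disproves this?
Testing negative integers from -1 downward:
x = -1: LHS = 2·(-1)³ - 3·(-1)² - (-1) - 3 = -7; -7 > 0 — FAILS  ← closest negative counterexample to 0

Answer: x = -1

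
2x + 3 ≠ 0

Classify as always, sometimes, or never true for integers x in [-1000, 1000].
Track d = LHS − RHS over the integers in [-1000, 1000]. Equality would need d = 0, but d changes sign only between consecutive integers, jumping over 0:
x = -2: LHS = 2·(-2) + 3 = -1; -1 ≠ 0 — holds  (d = -1)
x = -1: LHS = 2·(-1) + 3 = 1; 1 ≠ 0 — holds  (d = 1)
Away from these crossings d keeps a constant sign, and checking every integer in [-1000, 1000] confirms d ≠ 0 throughout. Hence the two sides are never equal, so the relation holds for every integer in [-1000, 1000].

No counterexample exists.

Answer: Always true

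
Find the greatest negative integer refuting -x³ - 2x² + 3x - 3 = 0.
Testing negative integers from -1 downward:
x = -1: LHS = -(-1)³ - 2·(-1)² + 3·(-1) - 3 = -7; -7 = 0 — FAILS  ← closest negative counterexample to 0

Answer: x = -1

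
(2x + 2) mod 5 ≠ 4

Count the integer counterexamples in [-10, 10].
Counterexamples in [-10, 10]: {-9, -4, 1, 6}.

Counting them gives 4 values.

Answer: 4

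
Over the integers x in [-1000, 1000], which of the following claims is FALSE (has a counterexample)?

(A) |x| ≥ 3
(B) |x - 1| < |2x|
(A) x = 0: LHS = |0| = 0; 0 ≥ 3 — FAILS
(B) x = 0: LHS = |0 - 1| = |-1| = 1, RHS = |2·0| = |0| = 0; 1 < 0 — FAILS

Answer: Both A and B are false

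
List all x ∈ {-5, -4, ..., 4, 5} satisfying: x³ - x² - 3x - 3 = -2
Holds for: {-1}
Fails for: {-5, -4, -3, -2, 0, 1, 2, 3, 4, 5}

Answer: {-1}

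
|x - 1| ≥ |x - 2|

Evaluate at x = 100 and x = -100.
x = 100: LHS = |100 - 1| = |99| = 99, RHS = |100 - 2| = |98| = 98; 99 ≥ 98 — holds
x = -100: LHS = |(-100) - 1| = |-101| = 101, RHS = |(-100) - 2| = |-102| = 102; 101 ≥ 102 — FAILS

Answer: Partially: holds for x = 100, fails for x = -100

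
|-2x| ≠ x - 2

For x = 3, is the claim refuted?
Substitute x = 3 into the relation:
x = 3: LHS = |-2·3| = |-6| = 6, RHS = 3 - 2 = 1; 6 ≠ 1 — holds

The relation holds at x = 3, so it is not a counterexample.

Answer: No, x = 3 is not a counterexample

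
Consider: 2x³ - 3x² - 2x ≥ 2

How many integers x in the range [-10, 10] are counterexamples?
Counterexamples in [-10, 10]: {-10, -9, -8, -7, -6, -5, -4, -3, -2, -1, 0, 1, 2}.

Counting them gives 13 values.

Answer: 13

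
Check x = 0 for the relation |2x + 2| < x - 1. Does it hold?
x = 0: LHS = |2·0 + 2| = |2| = 2, RHS = 0 - 1 = -1; 2 < -1 — FAILS

The relation fails at x = 0, so x = 0 is a counterexample.

Answer: No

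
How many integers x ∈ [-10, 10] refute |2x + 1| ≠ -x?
Counterexamples in [-10, 10]: {-1}.

Counting them gives 1 values.

Answer: 1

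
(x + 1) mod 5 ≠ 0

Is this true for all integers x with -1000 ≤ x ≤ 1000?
The claim fails at x = -1:
x = -1: LHS = ((-1) + 1) mod 5 = 0 mod 5 = 0; 0 ≠ 0 — FAILS

Because a single integer refutes it, the statement is false.

Answer: False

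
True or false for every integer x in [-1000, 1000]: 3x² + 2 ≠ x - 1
Over all integers in [-1000, 1000], LHS − RHS is always positive; it is smallest at x = 0, where it equals 3:
x = 0: LHS = 3·0² + 2 = 2, RHS = 0 - 1 = -1; 2 ≠ -1 — holds
At the ends of the range:
x = -1000: LHS = 3·(-1000)² + 2 = 3000002, RHS = (-1000) - 1 = -1001; 3000002 ≠ -1001 — holds
x = 1000: LHS = 3·1000² + 2 = 3000002, RHS = 1000 - 1 = 999; 3000002 ≠ 999 — holds
Hence LHS − RHS is never 0, i.e. the two sides are never equal, so the relation holds for every integer in [-1000, 1000].

No counterexample exists.

Answer: True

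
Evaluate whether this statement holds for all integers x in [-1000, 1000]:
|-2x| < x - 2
The claim fails at x = 0:
x = 0: LHS = |-2·0| = |0| = 0, RHS = 0 - 2 = -2; 0 < -2 — FAILS

Because a single integer refutes it, the statement is false.

Answer: False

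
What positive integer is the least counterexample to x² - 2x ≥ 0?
Testing positive integers:
x = 1: LHS = 1² - 2·1 = -1; -1 ≥ 0 — FAILS  ← smallest positive counterexample

Answer: x = 1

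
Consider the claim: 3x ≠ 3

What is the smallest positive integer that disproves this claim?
Testing positive integers:
x = 1: LHS = 3·1 = 3; 3 ≠ 3 — FAILS  ← smallest positive counterexample

Answer: x = 1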